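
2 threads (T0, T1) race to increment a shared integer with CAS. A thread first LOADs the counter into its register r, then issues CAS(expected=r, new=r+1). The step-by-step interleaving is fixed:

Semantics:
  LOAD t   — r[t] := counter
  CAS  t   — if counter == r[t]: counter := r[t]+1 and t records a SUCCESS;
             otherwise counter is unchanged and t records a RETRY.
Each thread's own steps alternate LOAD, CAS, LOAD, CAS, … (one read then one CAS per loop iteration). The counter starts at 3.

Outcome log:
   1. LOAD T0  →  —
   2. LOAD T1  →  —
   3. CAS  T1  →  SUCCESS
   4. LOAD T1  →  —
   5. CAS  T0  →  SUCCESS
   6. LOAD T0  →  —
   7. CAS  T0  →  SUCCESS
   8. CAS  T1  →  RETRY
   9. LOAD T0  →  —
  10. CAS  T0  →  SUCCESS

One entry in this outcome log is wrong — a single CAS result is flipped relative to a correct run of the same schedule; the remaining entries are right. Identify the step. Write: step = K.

Correct run:
#1 T0 reads 3
#2 T1 reads 3
#3 T1 CAS(3→4) writes; counter now 4
#4 T1 reads 4
#5 T0 CAS(3→4) fails; counter now 4
#6 T0 reads 4
#7 T0 CAS(4→5) writes; counter now 5
#8 T1 CAS(4→5) fails; counter now 5
#9 T0 reads 5
#10 T0 CAS(5→6) writes; counter now 6
Mismatch at 5.

step = 5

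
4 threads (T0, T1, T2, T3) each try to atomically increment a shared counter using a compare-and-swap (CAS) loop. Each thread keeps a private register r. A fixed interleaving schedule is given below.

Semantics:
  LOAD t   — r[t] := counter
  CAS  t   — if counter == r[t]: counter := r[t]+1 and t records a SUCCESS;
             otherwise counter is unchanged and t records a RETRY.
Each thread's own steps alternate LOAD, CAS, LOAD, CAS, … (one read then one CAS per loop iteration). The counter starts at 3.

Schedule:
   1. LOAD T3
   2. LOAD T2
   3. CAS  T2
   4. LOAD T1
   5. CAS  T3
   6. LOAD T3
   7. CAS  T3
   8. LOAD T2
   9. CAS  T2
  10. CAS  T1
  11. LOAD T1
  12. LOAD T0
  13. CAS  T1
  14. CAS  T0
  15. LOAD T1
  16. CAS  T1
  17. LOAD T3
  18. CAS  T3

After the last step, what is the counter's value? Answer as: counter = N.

counter = 9

step 1: T3 LOAD ⇒ load; ctr=3 reg=3
step 2: T2 LOAD ⇒ load; ctr=3 reg=3
step 3: T2 CAS ⇒ ok; ctr=4 reg=3
step 4: T1 LOAD ⇒ load; ctr=4 reg=4
step 5: T3 CAS ⇒ retry; ctr=4 reg=3
step 6: T3 LOAD ⇒ load; ctr=4 reg=4
step 7: T3 CAS ⇒ ok; ctr=5 reg=4
step 8: T2 LOAD ⇒ load; ctr=5 reg=5
step 9: T2 CAS ⇒ ok; ctr=6 reg=5
step 10: T1 CAS ⇒ retry; ctr=6 reg=4
step 11: T1 LOAD ⇒ load; ctr=6 reg=6
step 12: T0 LOAD ⇒ load; ctr=6 reg=6
step 13: T1 CAS ⇒ ok; ctr=7 reg=6
step 14: T0 CAS ⇒ retry; ctr=7 reg=6
step 15: T1 LOAD ⇒ load; ctr=7 reg=7
step 16: T1 CAS ⇒ ok; ctr=8 reg=7
step 17: T3 LOAD ⇒ load; ctr=8 reg=8
step 18: T3 CAS ⇒ ok; ctr=9 reg=8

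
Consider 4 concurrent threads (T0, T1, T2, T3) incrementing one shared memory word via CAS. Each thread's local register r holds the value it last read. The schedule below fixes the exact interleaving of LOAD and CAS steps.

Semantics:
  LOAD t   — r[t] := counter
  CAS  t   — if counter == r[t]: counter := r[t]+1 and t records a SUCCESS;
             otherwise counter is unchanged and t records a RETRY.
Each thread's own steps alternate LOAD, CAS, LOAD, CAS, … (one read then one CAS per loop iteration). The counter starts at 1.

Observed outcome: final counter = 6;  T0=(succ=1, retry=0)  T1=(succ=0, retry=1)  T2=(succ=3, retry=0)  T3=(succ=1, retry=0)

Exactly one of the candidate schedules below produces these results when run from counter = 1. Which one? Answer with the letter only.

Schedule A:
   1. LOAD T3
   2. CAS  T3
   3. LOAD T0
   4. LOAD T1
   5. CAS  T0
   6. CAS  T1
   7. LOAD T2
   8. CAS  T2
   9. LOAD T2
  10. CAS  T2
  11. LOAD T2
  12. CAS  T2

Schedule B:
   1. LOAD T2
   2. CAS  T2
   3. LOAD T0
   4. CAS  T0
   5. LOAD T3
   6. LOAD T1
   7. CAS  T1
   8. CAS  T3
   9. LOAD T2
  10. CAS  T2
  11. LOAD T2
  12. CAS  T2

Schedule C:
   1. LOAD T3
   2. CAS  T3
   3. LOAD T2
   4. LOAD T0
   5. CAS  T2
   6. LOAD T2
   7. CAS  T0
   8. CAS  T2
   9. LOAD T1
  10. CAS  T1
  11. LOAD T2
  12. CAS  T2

Simulating candidate A:
#1 T3 reads 1
#2 T3 CAS(1→2) writes; counter now 2
#3 T0 reads 2
#4 T1 reads 2
#5 T0 CAS(2→3) writes; counter now 3
#6 T1 CAS(2→3) fails; counter now 3
#7 T2 reads 3
#8 T2 CAS(3→4) writes; counter now 4
#9 T2 reads 4
#10 T2 CAS(4→5) writes; counter now 5
#11 T2 reads 5
#12 T2 CAS(5→6) writes; counter now 6

A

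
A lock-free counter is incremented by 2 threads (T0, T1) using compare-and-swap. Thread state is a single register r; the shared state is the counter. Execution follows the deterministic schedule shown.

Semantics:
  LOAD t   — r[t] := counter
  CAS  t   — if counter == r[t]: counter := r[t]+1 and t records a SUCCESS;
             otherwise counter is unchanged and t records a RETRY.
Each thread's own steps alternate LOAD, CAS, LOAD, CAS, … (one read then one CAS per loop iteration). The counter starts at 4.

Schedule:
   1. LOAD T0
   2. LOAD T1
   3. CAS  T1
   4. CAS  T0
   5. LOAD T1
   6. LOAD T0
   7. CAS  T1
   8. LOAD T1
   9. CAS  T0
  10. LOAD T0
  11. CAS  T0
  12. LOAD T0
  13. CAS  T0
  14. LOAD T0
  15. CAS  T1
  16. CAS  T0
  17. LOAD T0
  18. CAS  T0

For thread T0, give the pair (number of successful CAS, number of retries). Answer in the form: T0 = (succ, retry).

[1] T0.load  rd  (counter 4, T0.r 4)
[2] T1.load  rd  (counter 4, T1.r 4)
[3] T1.cas  hit  (counter 5, T1.r 4)
[4] T0.cas  miss  (counter 5, T0.r 4)
[5] T1.load  rd  (counter 5, T1.r 5)
[6] T0.load  rd  (counter 5, T0.r 5)
[7] T1.cas  hit  (counter 6, T1.r 5)
[8] T1.load  rd  (counter 6, T1.r 6)
[9] T0.cas  miss  (counter 6, T0.r 5)
[10] T0.load  rd  (counter 6, T0.r 6)
[11] T0.cas  hit  (counter 7, T0.r 6)
[12] T0.load  rd  (counter 7, T0.r 7)
[13] T0.cas  hit  (counter 8, T0.r 7)
[14] T0.load  rd  (counter 8, T0.r 8)
[15] T1.cas  miss  (counter 8, T1.r 6)
[16] T0.cas  hit  (counter 9, T0.r 8)
[17] T0.load  rd  (counter 9, T0.r 9)
[18] T0.cas  hit  (counter 10, T0.r 9)

T0 = (4, 2)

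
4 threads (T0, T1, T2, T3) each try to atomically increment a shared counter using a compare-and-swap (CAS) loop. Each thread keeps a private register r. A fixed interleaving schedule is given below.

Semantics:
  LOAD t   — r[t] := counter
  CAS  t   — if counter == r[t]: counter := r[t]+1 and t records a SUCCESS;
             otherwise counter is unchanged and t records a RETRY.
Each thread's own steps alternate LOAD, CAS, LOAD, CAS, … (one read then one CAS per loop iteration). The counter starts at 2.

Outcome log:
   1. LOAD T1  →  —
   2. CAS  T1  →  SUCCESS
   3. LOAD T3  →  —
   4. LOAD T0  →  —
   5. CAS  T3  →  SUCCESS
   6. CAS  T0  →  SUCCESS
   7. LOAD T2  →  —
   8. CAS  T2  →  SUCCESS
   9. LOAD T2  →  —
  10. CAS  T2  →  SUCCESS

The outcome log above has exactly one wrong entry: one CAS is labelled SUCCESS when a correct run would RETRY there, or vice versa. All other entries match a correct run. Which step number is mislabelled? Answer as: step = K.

step = 6

Re-executing:
1. LOAD T1 → mem=2 r[T1]=2 [LOAD]
2. CAS T1 → mem=3 r[T1]=2 [OK]
3. LOAD T3 → mem=3 r[T3]=3 [LOAD]
4. LOAD T0 → mem=3 r[T0]=3 [LOAD]
5. CAS T3 → mem=4 r[T3]=3 [OK]
6. CAS T0 → mem=4 r[T0]=3 [RETRY]
7. LOAD T2 → mem=4 r[T2]=4 [LOAD]
8. CAS T2 → mem=5 r[T2]=4 [OK]
9. LOAD T2 → mem=5 r[T2]=5 [LOAD]
10. CAS T2 → mem=6 r[T2]=5 [OK]
Flip is step 6.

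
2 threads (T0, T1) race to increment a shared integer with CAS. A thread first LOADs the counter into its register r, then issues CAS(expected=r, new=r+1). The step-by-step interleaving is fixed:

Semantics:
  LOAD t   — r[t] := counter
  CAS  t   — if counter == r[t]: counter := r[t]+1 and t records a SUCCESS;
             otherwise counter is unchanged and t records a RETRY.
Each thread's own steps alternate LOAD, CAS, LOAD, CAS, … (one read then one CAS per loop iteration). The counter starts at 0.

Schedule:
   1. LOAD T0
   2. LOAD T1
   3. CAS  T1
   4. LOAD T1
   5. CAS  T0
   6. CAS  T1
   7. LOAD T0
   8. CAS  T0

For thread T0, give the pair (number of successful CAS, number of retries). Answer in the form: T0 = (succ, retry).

step 1: T0 LOAD ⇒ load; ctr=0 reg=0
step 2: T1 LOAD ⇒ load; ctr=0 reg=0
step 3: T1 CAS ⇒ ok; ctr=1 reg=0
step 4: T1 LOAD ⇒ load; ctr=1 reg=1
step 5: T0 CAS ⇒ retry; ctr=1 reg=0
step 6: T1 CAS ⇒ ok; ctr=2 reg=1
step 7: T0 LOAD ⇒ load; ctr=2 reg=2
step 8: T0 CAS ⇒ ok; ctr=3 reg=2

T0 = (1, 1)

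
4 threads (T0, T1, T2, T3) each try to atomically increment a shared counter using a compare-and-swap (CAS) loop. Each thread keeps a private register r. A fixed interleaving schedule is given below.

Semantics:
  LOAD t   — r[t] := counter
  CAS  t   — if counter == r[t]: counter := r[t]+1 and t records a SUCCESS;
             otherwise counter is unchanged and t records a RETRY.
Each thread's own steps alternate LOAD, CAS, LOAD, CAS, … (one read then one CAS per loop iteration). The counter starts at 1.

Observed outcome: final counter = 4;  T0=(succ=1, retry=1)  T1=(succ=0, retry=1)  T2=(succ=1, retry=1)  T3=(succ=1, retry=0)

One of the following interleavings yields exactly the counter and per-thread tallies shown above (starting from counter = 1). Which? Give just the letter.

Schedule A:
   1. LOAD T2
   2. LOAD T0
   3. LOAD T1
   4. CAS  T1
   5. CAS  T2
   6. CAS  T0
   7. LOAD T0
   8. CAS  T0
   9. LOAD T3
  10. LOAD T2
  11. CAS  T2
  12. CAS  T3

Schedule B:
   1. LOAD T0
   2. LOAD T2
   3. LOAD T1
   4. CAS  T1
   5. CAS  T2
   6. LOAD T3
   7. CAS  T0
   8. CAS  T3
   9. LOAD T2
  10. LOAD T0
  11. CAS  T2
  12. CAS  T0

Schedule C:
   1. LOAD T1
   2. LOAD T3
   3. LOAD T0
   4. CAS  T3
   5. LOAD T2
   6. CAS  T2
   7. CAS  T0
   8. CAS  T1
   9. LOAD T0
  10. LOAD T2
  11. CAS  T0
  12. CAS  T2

C

Run C:
1. LOAD T1 → mem=1 r[T1]=1 [LOAD]
2. LOAD T3 → mem=1 r[T3]=1 [LOAD]
3. LOAD T0 → mem=1 r[T0]=1 [LOAD]
4. CAS T3 → mem=2 r[T3]=1 [OK]
5. LOAD T2 → mem=2 r[T2]=2 [LOAD]
6. CAS T2 → mem=3 r[T2]=2 [OK]
7. CAS T0 → mem=3 r[T0]=1 [RETRY]
8. CAS T1 → mem=3 r[T1]=1 [RETRY]
9. LOAD T0 → mem=3 r[T0]=3 [LOAD]
10. LOAD T2 → mem=3 r[T2]=3 [LOAD]
11. CAS T0 → mem=4 r[T0]=3 [OK]
12. CAS T2 → mem=4 r[T2]=3 [RETRY]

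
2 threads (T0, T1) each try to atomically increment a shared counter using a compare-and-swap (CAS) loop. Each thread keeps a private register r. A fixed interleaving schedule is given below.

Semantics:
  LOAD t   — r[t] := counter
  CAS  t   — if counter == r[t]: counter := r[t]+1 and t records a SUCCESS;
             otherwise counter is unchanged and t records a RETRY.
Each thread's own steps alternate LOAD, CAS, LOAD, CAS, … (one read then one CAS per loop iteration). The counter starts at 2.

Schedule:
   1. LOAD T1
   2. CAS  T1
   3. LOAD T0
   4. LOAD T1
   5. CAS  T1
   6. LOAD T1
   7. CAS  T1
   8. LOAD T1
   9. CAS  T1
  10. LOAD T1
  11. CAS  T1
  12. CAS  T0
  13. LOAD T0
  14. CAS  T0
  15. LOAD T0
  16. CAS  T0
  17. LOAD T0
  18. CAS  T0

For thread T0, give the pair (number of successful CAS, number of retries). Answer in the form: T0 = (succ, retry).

#1 T1 reads 2
#2 T1 CAS(2→3) writes; counter now 3
#3 T0 reads 3
#4 T1 reads 3
#5 T1 CAS(3→4) writes; counter now 4
#6 T1 reads 4
#7 T1 CAS(4→5) writes; counter now 5
#8 T1 reads 5
#9 T1 CAS(5→6) writes; counter now 6
#10 T1 reads 6
#11 T1 CAS(6→7) writes; counter now 7
#12 T0 CAS(3→4) fails; counter now 7
#13 T0 reads 7
#14 T0 CAS(7→8) writes; counter now 8
#15 T0 reads 8
#16 T0 CAS(8→9) writes; counter now 9
#17 T0 reads 9
#18 T0 CAS(9→10) writes; counter now 10

T0 = (3, 1)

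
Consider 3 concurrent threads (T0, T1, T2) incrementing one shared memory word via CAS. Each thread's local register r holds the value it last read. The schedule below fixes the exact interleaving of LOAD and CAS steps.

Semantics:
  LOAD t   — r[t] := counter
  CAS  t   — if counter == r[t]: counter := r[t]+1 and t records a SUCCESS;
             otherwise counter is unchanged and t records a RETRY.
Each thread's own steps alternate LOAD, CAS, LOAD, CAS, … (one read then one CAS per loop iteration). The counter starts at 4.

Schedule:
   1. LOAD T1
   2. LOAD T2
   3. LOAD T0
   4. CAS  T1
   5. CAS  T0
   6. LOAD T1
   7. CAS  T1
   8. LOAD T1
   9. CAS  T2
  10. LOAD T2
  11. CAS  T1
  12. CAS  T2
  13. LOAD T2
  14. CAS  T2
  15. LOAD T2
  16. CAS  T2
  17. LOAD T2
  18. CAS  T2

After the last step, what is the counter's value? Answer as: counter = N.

1. LOAD T1 → mem=4 r[T1]=4 [LOAD]
2. LOAD T2 → mem=4 r[T2]=4 [LOAD]
3. LOAD T0 → mem=4 r[T0]=4 [LOAD]
4. CAS T1 → mem=5 r[T1]=4 [OK]
5. CAS T0 → mem=5 r[T0]=4 [RETRY]
6. LOAD T1 → mem=5 r[T1]=5 [LOAD]
7. CAS T1 → mem=6 r[T1]=5 [OK]
8. LOAD T1 → mem=6 r[T1]=6 [LOAD]
9. CAS T2 → mem=6 r[T2]=4 [RETRY]
10. LOAD T2 → mem=6 r[T2]=6 [LOAD]
11. CAS T1 → mem=7 r[T1]=6 [OK]
12. CAS T2 → mem=7 r[T2]=6 [RETRY]
13. LOAD T2 → mem=7 r[T2]=7 [LOAD]
14. CAS T2 → mem=8 r[T2]=7 [OK]
15. LOAD T2 → mem=8 r[T2]=8 [LOAD]
16. CAS T2 → mem=9 r[T2]=8 [OK]
17. LOAD T2 → mem=9 r[T2]=9 [LOAD]
18. CAS T2 → mem=10 r[T2]=9 [OK]

counter = 10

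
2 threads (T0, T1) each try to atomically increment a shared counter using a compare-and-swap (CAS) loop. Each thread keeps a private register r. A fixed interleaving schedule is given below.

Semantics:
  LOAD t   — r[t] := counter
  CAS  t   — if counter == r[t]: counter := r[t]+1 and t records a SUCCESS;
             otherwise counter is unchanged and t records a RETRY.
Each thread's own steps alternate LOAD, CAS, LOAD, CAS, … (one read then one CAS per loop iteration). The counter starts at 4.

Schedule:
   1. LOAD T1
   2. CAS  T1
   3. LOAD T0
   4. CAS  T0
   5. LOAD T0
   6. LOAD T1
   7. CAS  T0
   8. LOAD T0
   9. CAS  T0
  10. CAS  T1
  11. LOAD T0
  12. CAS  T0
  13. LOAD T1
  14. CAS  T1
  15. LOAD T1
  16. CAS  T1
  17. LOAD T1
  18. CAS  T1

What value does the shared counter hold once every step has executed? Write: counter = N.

counter = 12

#1 T1 reads 4
#2 T1 CAS(4→5) writes; counter now 5
#3 T0 reads 5
#4 T0 CAS(5→6) writes; counter now 6
#5 T0 reads 6
#6 T1 reads 6
#7 T0 CAS(6→7) writes; counter now 7
#8 T0 reads 7
#9 T0 CAS(7→8) writes; counter now 8
#10 T1 CAS(6→7) fails; counter now 8
#11 T0 reads 8
#12 T0 CAS(8→9) writes; counter now 9
#13 T1 reads 9
#14 T1 CAS(9→10) writes; counter now 10
#15 T1 reads 10
#16 T1 CAS(10→11) writes; counter now 11
#17 T1 reads 11
#18 T1 CAS(11→12) writes; counter now 12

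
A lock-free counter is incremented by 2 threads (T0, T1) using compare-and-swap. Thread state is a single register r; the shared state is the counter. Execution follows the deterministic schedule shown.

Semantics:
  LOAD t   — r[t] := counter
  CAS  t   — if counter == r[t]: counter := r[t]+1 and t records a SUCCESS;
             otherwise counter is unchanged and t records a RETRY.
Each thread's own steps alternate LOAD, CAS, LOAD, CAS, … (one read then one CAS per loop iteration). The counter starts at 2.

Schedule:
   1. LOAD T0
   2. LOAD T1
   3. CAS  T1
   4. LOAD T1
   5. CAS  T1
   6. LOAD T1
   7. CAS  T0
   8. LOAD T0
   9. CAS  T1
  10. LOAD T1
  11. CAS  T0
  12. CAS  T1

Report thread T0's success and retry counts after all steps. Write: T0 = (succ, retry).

T0 = (0, 2)

step 1: T0 LOAD ⇒ load; ctr=2 reg=2
step 2: T1 LOAD ⇒ load; ctr=2 reg=2
step 3: T1 CAS ⇒ ok; ctr=3 reg=2
step 4: T1 LOAD ⇒ load; ctr=3 reg=3
step 5: T1 CAS ⇒ ok; ctr=4 reg=3
step 6: T1 LOAD ⇒ load; ctr=4 reg=4
step 7: T0 CAS ⇒ retry; ctr=4 reg=2
step 8: T0 LOAD ⇒ load; ctr=4 reg=4
step 9: T1 CAS ⇒ ok; ctr=5 reg=4
step 10: T1 LOAD ⇒ load; ctr=5 reg=5
step 11: T0 CAS ⇒ retry; ctr=5 reg=4
step 12: T1 CAS ⇒ ok; ctr=6 reg=5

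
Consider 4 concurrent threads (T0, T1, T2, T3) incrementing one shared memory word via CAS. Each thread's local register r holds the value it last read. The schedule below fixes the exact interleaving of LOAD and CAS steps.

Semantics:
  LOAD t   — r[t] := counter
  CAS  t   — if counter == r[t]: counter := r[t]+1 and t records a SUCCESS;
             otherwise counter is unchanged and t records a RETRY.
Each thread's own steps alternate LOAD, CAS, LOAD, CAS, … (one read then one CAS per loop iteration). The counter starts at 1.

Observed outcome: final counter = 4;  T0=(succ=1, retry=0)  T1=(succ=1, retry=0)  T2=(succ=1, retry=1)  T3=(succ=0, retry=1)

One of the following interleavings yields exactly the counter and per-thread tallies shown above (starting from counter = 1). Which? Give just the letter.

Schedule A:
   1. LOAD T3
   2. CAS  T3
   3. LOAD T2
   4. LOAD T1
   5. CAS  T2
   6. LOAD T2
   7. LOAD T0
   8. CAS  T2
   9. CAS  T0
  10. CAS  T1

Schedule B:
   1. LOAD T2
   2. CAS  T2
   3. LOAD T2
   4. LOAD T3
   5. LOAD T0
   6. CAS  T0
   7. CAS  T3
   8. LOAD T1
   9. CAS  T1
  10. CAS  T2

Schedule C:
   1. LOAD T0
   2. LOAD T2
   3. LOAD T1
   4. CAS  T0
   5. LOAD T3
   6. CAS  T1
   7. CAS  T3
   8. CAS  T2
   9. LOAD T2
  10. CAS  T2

Simulating candidate B:
[1] T2.load  rd  (counter 1, T2.r 1)
[2] T2.cas  hit  (counter 2, T2.r 1)
[3] T2.load  rd  (counter 2, T2.r 2)
[4] T3.load  rd  (counter 2, T3.r 2)
[5] T0.load  rd  (counter 2, T0.r 2)
[6] T0.cas  hit  (counter 3, T0.r 2)
[7] T3.cas  miss  (counter 3, T3.r 2)
[8] T1.load  rd  (counter 3, T1.r 3)
[9] T1.cas  hit  (counter 4, T1.r 3)
[10] T2.cas  miss  (counter 4, T2.r 2)

B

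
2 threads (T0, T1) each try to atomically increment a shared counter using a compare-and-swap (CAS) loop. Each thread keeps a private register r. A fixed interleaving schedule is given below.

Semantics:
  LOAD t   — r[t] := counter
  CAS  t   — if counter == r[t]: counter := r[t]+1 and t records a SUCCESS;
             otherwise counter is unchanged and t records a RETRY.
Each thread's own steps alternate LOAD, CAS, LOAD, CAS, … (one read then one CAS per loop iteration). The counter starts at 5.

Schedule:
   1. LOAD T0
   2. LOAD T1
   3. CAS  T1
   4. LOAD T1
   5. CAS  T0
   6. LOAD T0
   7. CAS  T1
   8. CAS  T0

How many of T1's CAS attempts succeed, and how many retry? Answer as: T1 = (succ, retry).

   1) LOAD T0:  M=5  r_T0=5
   2) LOAD T1:  M=5  r_T1=5
   3) CAS  T1:  M=6  r_T1=5 ✓
   4) LOAD T1:  M=6  r_T1=6
   5) CAS  T0:  M=6  r_T0=5 ✗
   6) LOAD T0:  M=6  r_T0=6
   7) CAS  T1:  M=7  r_T1=6 ✓
   8) CAS  T0:  M=7  r_T0=6 ✗

T1 = (2, 0)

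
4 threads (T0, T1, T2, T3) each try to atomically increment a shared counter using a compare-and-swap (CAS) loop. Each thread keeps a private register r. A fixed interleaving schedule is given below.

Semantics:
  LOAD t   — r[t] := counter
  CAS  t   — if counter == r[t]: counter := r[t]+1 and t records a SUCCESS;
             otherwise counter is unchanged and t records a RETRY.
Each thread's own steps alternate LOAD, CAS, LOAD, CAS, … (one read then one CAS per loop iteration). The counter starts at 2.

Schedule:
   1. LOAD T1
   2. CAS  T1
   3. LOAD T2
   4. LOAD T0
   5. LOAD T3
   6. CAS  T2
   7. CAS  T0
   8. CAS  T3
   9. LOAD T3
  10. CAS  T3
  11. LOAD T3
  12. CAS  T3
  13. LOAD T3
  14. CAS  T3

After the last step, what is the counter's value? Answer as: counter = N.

counter = 7

[1] T1.load  rd  (counter 2, T1.r 2)
[2] T1.cas  hit  (counter 3, T1.r 2)
[3] T2.load  rd  (counter 3, T2.r 3)
[4] T0.load  rd  (counter 3, T0.r 3)
[5] T3.load  rd  (counter 3, T3.r 3)
[6] T2.cas  hit  (counter 4, T2.r 3)
[7] T0.cas  miss  (counter 4, T0.r 3)
[8] T3.cas  miss  (counter 4, T3.r 3)
[9] T3.load  rd  (counter 4, T3.r 4)
[10] T3.cas  hit  (counter 5, T3.r 4)
[11] T3.load  rd  (counter 5, T3.r 5)
[12] T3.cas  hit  (counter 6, T3.r 5)
[13] T3.load  rd  (counter 6, T3.r 6)
[14] T3.cas  hit  (counter 7, T3.r 6)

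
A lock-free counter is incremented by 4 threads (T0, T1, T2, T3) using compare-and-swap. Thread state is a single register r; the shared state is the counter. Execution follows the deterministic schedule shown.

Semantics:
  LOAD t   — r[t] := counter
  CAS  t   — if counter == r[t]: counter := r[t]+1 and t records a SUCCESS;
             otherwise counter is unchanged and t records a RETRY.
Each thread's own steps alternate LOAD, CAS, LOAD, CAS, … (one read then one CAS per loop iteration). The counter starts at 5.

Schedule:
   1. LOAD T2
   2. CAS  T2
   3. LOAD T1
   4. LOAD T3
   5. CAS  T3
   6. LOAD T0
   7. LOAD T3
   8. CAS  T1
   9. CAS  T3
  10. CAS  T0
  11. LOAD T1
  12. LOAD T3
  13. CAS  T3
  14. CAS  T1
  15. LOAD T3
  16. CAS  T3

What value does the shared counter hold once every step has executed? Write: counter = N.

counter = 10

[1] T2.load  rd  (counter 5, T2.r 5)
[2] T2.cas  hit  (counter 6, T2.r 5)
[3] T1.load  rd  (counter 6, T1.r 6)
[4] T3.load  rd  (counter 6, T3.r 6)
[5] T3.cas  hit  (counter 7, T3.r 6)
[6] T0.load  rd  (counter 7, T0.r 7)
[7] T3.load  rd  (counter 7, T3.r 7)
[8] T1.cas  miss  (counter 7, T1.r 6)
[9] T3.cas  hit  (counter 8, T3.r 7)
[10] T0.cas  miss  (counter 8, T0.r 7)
[11] T1.load  rd  (counter 8, T1.r 8)
[12] T3.load  rd  (counter 8, T3.r 8)
[13] T3.cas  hit  (counter 9, T3.r 8)
[14] T1.cas  miss  (counter 9, T1.r 8)
[15] T3.load  rd  (counter 9, T3.r 9)
[16] T3.cas  hit  (counter 10, T3.r 9)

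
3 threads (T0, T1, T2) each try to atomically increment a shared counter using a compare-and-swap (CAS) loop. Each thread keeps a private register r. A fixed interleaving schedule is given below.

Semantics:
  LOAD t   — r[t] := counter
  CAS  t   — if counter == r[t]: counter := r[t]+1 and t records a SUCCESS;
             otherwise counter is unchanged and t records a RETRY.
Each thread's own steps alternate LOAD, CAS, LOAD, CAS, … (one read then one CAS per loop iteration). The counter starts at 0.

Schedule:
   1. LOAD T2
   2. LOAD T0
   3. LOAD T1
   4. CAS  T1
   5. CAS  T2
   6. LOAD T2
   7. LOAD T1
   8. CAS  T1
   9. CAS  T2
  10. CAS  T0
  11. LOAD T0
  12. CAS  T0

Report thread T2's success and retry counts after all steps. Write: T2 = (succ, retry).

1. LOAD T2 → mem=0 r[T2]=0 [LOAD]
2. LOAD T0 → mem=0 r[T0]=0 [LOAD]
3. LOAD T1 → mem=0 r[T1]=0 [LOAD]
4. CAS T1 → mem=1 r[T1]=0 [OK]
5. CAS T2 → mem=1 r[T2]=0 [RETRY]
6. LOAD T2 → mem=1 r[T2]=1 [LOAD]
7. LOAD T1 → mem=1 r[T1]=1 [LOAD]
8. CAS T1 → mem=2 r[T1]=1 [OK]
9. CAS T2 → mem=2 r[T2]=1 [RETRY]
10. CAS T0 → mem=2 r[T0]=0 [RETRY]
11. LOAD T0 → mem=2 r[T0]=2 [LOAD]
12. CAS T0 → mem=3 r[T0]=2 [OK]

T2 = (0, 2)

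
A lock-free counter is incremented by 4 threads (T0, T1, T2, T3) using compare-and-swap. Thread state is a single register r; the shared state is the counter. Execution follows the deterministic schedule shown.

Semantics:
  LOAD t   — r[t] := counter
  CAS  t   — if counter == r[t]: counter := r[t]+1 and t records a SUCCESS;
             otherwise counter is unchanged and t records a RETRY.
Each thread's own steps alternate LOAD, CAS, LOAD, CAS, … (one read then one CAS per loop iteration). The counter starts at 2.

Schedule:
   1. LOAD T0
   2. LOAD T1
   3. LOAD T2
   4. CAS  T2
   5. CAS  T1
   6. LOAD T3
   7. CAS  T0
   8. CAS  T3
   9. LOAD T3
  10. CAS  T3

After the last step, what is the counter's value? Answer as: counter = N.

counter = 5

#1 T0 reads 2
#2 T1 reads 2
#3 T2 reads 2
#4 T2 CAS(2→3) writes; counter now 3
#5 T1 CAS(2→3) fails; counter now 3
#6 T3 reads 3
#7 T0 CAS(2→3) fails; counter now 3
#8 T3 CAS(3→4) writes; counter now 4
#9 T3 reads 4
#10 T3 CAS(4→5) writes; counter now 5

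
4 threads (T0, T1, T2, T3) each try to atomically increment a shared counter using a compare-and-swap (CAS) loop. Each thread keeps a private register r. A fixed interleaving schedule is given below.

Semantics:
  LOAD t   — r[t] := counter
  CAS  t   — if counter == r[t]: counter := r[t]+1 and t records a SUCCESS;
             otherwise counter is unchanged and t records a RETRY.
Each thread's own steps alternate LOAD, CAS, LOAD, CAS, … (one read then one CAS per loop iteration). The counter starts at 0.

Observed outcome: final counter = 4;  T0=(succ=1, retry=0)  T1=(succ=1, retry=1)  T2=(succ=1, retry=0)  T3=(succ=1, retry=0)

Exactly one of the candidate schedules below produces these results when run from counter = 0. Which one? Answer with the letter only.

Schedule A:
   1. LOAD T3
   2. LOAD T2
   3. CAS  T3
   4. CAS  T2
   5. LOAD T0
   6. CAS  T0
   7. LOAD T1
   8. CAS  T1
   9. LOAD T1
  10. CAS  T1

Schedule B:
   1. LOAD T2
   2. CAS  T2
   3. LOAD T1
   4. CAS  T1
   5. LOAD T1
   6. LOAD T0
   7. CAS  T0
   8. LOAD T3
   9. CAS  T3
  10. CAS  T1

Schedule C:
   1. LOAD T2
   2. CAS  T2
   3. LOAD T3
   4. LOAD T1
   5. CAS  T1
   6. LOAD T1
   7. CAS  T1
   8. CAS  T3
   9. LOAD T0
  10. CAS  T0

Run B:
#1 T2 reads 0
#2 T2 CAS(0→1) writes; counter now 1
#3 T1 reads 1
#4 T1 CAS(1→2) writes; counter now 2
#5 T1 reads 2
#6 T0 reads 2
#7 T0 CAS(2→3) writes; counter now 3
#8 T3 reads 3
#9 T3 CAS(3→4) writes; counter now 4
#10 T1 CAS(2→3) fails; counter now 4

B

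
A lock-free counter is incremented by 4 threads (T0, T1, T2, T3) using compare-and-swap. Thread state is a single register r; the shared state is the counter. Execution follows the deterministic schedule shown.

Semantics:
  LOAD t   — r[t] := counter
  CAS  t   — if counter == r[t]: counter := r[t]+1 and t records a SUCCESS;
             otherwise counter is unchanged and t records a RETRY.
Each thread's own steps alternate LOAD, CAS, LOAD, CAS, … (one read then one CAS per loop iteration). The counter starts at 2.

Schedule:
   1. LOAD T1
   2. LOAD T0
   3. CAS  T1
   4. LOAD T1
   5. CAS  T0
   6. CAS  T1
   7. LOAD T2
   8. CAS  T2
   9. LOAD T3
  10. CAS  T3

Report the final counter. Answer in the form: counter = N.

counter = 6

step 1: T1 LOAD ⇒ load; ctr=2 reg=2
step 2: T0 LOAD ⇒ load; ctr=2 reg=2
step 3: T1 CAS ⇒ ok; ctr=3 reg=2
step 4: T1 LOAD ⇒ load; ctr=3 reg=3
step 5: T0 CAS ⇒ retry; ctr=3 reg=2
step 6: T1 CAS ⇒ ok; ctr=4 reg=3
step 7: T2 LOAD ⇒ load; ctr=4 reg=4
step 8: T2 CAS ⇒ ok; ctr=5 reg=4
step 9: T3 LOAD ⇒ load; ctr=5 reg=5
step 10: T3 CAS ⇒ ok; ctr=6 reg=5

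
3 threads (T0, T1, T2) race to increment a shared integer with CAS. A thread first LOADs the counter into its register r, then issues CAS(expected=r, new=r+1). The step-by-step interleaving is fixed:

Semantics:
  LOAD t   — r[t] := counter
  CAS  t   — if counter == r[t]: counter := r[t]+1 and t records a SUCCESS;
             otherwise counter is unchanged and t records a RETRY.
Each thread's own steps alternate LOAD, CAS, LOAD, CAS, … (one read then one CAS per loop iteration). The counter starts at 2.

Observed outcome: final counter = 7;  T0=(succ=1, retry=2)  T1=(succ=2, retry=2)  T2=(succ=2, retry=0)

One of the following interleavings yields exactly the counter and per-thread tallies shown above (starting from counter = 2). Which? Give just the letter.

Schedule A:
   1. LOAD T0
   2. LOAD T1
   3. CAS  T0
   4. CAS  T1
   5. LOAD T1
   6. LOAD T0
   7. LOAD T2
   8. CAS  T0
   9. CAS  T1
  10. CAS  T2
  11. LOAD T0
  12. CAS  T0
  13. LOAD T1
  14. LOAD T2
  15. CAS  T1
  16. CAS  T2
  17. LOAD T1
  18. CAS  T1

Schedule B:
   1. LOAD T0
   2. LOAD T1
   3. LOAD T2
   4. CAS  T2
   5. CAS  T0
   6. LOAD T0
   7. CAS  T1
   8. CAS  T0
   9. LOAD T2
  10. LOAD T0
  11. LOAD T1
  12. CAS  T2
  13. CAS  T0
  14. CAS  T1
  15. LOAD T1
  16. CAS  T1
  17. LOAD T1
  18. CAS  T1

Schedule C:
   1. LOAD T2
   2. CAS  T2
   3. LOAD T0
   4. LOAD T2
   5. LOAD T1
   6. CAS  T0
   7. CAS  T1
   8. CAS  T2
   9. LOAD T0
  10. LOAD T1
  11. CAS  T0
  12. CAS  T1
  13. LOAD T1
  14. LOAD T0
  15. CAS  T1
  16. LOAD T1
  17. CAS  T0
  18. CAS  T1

B

Simulating candidate B:
[1] T0.load  rd  (counter 2, T0.r 2)
[2] T1.load  rd  (counter 2, T1.r 2)
[3] T2.load  rd  (counter 2, T2.r 2)
[4] T2.cas  hit  (counter 3, T2.r 2)
[5] T0.cas  miss  (counter 3, T0.r 2)
[6] T0.load  rd  (counter 3, T0.r 3)
[7] T1.cas  miss  (counter 3, T1.r 2)
[8] T0.cas  hit  (counter 4, T0.r 3)
[9] T2.load  rd  (counter 4, T2.r 4)
[10] T0.load  rd  (counter 4, T0.r 4)
[11] T1.load  rd  (counter 4, T1.r 4)
[12] T2.cas  hit  (counter 5, T2.r 4)
[13] T0.cas  miss  (counter 5, T0.r 4)
[14] T1.cas  miss  (counter 5, T1.r 4)
[15] T1.load  rd  (counter 5, T1.r 5)
[16] T1.cas  hit  (counter 6, T1.r 5)
[17] T1.load  rd  (counter 6, T1.r 6)
[18] T1.cas  hit  (counter 7, T1.r 6)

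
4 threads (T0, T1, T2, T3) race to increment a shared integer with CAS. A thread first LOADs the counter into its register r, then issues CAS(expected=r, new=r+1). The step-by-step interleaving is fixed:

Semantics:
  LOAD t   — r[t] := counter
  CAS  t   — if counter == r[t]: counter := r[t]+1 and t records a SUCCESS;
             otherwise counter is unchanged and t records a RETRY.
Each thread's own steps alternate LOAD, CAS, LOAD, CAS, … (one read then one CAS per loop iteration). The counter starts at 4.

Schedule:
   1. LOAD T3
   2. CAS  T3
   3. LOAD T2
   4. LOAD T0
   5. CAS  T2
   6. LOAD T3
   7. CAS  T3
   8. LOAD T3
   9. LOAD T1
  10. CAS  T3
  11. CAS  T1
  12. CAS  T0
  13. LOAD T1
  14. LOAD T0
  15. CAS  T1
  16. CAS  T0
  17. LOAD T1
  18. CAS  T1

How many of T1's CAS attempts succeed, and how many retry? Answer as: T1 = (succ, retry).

T1 = (2, 1)

1. LOAD T3 → mem=4 r[T3]=4 [LOAD]
2. CAS T3 → mem=5 r[T3]=4 [OK]
3. LOAD T2 → mem=5 r[T2]=5 [LOAD]
4. LOAD T0 → mem=5 r[T0]=5 [LOAD]
5. CAS T2 → mem=6 r[T2]=5 [OK]
6. LOAD T3 → mem=6 r[T3]=6 [LOAD]
7. CAS T3 → mem=7 r[T3]=6 [OK]
8. LOAD T3 → mem=7 r[T3]=7 [LOAD]
9. LOAD T1 → mem=7 r[T1]=7 [LOAD]
10. CAS T3 → mem=8 r[T3]=7 [OK]
11. CAS T1 → mem=8 r[T1]=7 [RETRY]
12. CAS T0 → mem=8 r[T0]=5 [RETRY]
13. LOAD T1 → mem=8 r[T1]=8 [LOAD]
14. LOAD T0 → mem=8 r[T0]=8 [LOAD]
15. CAS T1 → mem=9 r[T1]=8 [OK]
16. CAS T0 → mem=9 r[T0]=8 [RETRY]
17. LOAD T1 → mem=9 r[T1]=9 [LOAD]
18. CAS T1 → mem=10 r[T1]=9 [OK]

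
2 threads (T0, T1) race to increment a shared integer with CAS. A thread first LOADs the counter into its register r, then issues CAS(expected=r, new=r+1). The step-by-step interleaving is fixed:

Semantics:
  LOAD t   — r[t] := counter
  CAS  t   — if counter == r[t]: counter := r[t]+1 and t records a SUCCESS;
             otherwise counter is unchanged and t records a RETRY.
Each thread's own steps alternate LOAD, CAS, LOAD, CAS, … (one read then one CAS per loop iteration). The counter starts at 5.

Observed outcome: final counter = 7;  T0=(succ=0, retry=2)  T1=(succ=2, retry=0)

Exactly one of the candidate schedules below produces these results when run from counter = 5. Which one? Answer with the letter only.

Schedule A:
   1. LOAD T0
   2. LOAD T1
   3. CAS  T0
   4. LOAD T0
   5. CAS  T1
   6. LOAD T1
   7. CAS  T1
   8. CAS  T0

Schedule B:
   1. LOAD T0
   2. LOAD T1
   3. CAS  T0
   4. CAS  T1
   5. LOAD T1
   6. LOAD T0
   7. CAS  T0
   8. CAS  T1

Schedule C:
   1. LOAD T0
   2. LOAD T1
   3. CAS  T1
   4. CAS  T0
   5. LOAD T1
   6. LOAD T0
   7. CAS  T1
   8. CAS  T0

C

Run C:
step 1: T0 LOAD ⇒ load; ctr=5 reg=5
step 2: T1 LOAD ⇒ load; ctr=5 reg=5
step 3: T1 CAS ⇒ ok; ctr=6 reg=5
step 4: T0 CAS ⇒ retry; ctr=6 reg=5
step 5: T1 LOAD ⇒ load; ctr=6 reg=6
step 6: T0 LOAD ⇒ load; ctr=6 reg=6
step 7: T1 CAS ⇒ ok; ctr=7 reg=6
step 8: T0 CAS ⇒ retry; ctr=7 reg=6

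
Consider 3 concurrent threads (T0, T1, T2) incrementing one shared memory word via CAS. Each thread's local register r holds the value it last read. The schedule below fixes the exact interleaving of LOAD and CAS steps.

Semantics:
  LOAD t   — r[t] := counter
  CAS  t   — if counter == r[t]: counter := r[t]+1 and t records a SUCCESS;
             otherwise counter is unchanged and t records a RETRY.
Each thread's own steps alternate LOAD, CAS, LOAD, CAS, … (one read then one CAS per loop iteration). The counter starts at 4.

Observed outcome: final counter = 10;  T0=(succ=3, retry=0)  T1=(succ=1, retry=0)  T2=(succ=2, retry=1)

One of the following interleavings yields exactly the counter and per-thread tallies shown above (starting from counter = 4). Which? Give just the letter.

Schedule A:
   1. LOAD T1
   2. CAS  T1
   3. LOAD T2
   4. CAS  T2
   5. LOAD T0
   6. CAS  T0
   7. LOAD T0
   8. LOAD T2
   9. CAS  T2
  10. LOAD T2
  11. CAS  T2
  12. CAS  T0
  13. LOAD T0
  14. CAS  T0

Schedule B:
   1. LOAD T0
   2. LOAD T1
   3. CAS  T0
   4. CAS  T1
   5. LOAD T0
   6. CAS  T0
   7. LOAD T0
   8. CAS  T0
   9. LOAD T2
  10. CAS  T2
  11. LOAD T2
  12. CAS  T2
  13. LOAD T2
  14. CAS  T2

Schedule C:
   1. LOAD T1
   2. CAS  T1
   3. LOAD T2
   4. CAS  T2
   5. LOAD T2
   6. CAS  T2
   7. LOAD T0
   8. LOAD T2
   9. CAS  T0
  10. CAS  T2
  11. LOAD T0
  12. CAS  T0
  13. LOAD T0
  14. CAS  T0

Tracing schedule C:
T1 LOAD — after: cnt=4, r=4 — load
T1 CAS — after: cnt=5, r=4 — ok
T2 LOAD — after: cnt=5, r=5 — load
T2 CAS — after: cnt=6, r=5 — ok
T2 LOAD — after: cnt=6, r=6 — load
T2 CAS — after: cnt=7, r=6 — ok
T0 LOAD — after: cnt=7, r=7 — load
T2 LOAD — after: cnt=7, r=7 — load
T0 CAS — after: cnt=8, r=7 — ok
T2 CAS — after: cnt=8, r=7 — retry
T0 LOAD — after: cnt=8, r=8 — load
T0 CAS — after: cnt=9, r=8 — ok
T0 LOAD — after: cnt=9, r=9 — load
T0 CAS — after: cnt=10, r=9 — ok

C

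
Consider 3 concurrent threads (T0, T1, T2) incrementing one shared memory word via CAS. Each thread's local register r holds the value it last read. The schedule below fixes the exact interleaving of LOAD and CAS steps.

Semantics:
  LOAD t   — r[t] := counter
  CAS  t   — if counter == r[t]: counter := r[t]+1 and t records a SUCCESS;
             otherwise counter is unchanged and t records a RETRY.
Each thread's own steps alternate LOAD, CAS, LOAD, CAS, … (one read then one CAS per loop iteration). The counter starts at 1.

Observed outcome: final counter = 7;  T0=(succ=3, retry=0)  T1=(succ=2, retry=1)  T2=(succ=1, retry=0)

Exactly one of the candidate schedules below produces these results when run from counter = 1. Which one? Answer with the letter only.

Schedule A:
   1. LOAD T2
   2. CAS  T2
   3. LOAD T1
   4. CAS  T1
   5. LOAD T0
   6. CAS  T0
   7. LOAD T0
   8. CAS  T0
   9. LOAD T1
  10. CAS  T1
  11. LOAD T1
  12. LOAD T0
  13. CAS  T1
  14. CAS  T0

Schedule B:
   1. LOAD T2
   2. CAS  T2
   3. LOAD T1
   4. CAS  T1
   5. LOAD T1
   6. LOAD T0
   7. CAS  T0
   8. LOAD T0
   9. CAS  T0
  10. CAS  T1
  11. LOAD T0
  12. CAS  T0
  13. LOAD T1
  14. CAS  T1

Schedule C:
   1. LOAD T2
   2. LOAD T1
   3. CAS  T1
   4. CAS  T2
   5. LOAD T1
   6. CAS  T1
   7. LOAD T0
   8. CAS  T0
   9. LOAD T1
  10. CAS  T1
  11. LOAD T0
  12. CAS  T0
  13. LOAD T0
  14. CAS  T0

Tracing schedule B:
T2 LOAD — after: cnt=1, r=1 — load
T2 CAS — after: cnt=2, r=1 — ok
T1 LOAD — after: cnt=2, r=2 — load
T1 CAS — after: cnt=3, r=2 — ok
T1 LOAD — after: cnt=3, r=3 — load
T0 LOAD — after: cnt=3, r=3 — load
T0 CAS — after: cnt=4, r=3 — ok
T0 LOAD — after: cnt=4, r=4 — load
T0 CAS — after: cnt=5, r=4 — ok
T1 CAS — after: cnt=5, r=3 — retry
T0 LOAD — after: cnt=5, r=5 — load
T0 CAS — after: cnt=6, r=5 — ok
T1 LOAD — after: cnt=6, r=6 — load
T1 CAS — after: cnt=7, r=6 — ok

B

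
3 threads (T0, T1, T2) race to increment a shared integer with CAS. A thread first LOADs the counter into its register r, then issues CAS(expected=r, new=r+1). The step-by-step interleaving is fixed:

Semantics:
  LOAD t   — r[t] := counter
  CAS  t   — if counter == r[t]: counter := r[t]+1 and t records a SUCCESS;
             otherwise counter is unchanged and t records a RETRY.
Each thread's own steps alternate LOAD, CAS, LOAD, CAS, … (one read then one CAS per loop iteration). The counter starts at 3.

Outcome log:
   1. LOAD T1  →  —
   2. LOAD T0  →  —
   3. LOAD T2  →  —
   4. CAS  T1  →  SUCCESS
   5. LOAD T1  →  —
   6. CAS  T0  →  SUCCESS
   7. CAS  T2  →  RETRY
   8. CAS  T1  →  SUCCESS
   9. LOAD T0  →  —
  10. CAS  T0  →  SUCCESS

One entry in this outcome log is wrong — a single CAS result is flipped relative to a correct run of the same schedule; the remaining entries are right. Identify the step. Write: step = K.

Reference trace:
step 1: T1 LOAD ⇒ load; ctr=3 reg=3
step 2: T0 LOAD ⇒ load; ctr=3 reg=3
step 3: T2 LOAD ⇒ load; ctr=3 reg=3
step 4: T1 CAS ⇒ ok; ctr=4 reg=3
step 5: T1 LOAD ⇒ load; ctr=4 reg=4
step 6: T0 CAS ⇒ retry; ctr=4 reg=3
step 7: T2 CAS ⇒ retry; ctr=4 reg=3
step 8: T1 CAS ⇒ ok; ctr=5 reg=4
step 9: T0 LOAD ⇒ load; ctr=5 reg=5
step 10: T0 CAS ⇒ ok; ctr=6 reg=5
Log disagrees first at step 6.

step = 6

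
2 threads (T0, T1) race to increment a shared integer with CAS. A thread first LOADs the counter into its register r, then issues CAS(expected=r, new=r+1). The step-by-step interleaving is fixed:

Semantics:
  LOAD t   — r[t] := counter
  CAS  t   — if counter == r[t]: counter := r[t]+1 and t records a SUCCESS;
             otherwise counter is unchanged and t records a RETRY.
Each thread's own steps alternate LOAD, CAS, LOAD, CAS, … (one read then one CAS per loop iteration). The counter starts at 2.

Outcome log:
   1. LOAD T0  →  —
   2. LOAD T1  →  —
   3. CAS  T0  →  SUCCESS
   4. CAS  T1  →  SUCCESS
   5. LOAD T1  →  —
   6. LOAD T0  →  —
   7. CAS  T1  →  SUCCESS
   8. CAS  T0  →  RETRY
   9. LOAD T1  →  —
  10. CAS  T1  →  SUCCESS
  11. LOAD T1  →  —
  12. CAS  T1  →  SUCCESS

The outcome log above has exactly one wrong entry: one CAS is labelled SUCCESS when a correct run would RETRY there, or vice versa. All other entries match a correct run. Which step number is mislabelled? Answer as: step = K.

Reference trace:
#1 T0 reads 2
#2 T1 reads 2
#3 T0 CAS(2→3) writes; counter now 3
#4 T1 CAS(2→3) fails; counter now 3
#5 T1 reads 3
#6 T0 reads 3
#7 T1 CAS(3→4) writes; counter now 4
#8 T0 CAS(3→4) fails; counter now 4
#9 T1 reads 4
#10 T1 CAS(4→5) writes; counter now 5
#11 T1 reads 5
#12 T1 CAS(5→6) writes; counter now 6
Log disagrees first at step 4.

step = 4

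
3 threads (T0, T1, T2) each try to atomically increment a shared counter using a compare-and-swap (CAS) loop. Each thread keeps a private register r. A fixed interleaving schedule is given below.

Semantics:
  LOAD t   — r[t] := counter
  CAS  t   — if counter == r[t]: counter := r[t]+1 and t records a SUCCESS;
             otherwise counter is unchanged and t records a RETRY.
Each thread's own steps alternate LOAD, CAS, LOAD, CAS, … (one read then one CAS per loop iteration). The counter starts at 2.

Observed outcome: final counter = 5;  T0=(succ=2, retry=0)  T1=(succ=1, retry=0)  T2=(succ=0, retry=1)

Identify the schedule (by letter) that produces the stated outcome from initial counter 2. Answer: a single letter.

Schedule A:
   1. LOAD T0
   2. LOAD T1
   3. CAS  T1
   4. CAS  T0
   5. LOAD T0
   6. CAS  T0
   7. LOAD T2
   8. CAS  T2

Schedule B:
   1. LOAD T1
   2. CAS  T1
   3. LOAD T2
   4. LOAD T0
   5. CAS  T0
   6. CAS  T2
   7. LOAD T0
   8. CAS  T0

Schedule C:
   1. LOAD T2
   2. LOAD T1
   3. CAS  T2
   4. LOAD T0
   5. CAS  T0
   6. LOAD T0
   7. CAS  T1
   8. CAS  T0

Simulating candidate B:
   1) LOAD T1:  M=2  r_T1=2
   2) CAS  T1:  M=3  r_T1=2 ✓
   3) LOAD T2:  M=3  r_T2=3
   4) LOAD T0:  M=3  r_T0=3
   5) CAS  T0:  M=4  r_T0=3 ✓
   6) CAS  T2:  M=4  r_T2=3 ✗
   7) LOAD T0:  M=4  r_T0=4
   8) CAS  T0:  M=5  r_T0=4 ✓

B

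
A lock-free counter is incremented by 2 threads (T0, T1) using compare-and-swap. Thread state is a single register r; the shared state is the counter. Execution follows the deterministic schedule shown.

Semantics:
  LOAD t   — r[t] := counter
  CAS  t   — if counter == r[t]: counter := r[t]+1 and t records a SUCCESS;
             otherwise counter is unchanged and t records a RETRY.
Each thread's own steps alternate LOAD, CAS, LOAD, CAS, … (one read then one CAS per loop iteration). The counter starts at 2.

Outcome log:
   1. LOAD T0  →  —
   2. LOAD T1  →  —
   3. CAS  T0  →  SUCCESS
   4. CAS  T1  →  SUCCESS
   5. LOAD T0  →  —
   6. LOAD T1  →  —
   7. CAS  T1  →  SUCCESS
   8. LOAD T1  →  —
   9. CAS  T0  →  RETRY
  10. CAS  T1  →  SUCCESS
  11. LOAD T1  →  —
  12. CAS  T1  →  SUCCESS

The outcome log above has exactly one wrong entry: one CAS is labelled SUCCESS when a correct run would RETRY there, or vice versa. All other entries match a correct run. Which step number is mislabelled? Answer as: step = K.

step = 4

Reference trace:
1. LOAD T0 → mem=2 r[T0]=2 [LOAD]
2. LOAD T1 → mem=2 r[T1]=2 [LOAD]
3. CAS T0 → mem=3 r[T0]=2 [OK]
4. CAS T1 → mem=3 r[T1]=2 [RETRY]
5. LOAD T0 → mem=3 r[T0]=3 [LOAD]
6. LOAD T1 → mem=3 r[T1]=3 [LOAD]
7. CAS T1 → mem=4 r[T1]=3 [OK]
8. LOAD T1 → mem=4 r[T1]=4 [LOAD]
9. CAS T0 → mem=4 r[T0]=3 [RETRY]
10. CAS T1 → mem=5 r[T1]=4 [OK]
11. LOAD T1 → mem=5 r[T1]=5 [LOAD]
12. CAS T1 → mem=6 r[T1]=5 [OK]
Mismatch at 4.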